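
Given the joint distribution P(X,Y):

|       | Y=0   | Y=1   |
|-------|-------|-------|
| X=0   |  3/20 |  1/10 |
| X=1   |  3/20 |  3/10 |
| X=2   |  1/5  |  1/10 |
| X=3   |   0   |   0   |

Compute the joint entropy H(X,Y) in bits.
2.4710 bits

H(X,Y) = -Σ_{x,y} P(x,y) log₂ P(x,y). Per-cell terms -P(x,y)·log₂P(x,y):
  X=0: 0.410545, 0.332193
  X=1: 0.410545, 0.521090
  X=2: 0.464386, 0.332193
  X=3: 0.000000, 0.000000
  (cells with P = 0 contribute 0)
Sum of the 8 terms: H(X,Y) = 2.4710 bits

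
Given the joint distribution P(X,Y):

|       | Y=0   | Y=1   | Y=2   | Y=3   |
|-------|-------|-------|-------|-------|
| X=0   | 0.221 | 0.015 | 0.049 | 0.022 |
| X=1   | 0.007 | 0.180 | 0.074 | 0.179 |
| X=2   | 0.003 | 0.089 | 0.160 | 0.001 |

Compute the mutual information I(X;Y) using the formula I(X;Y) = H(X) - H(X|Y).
0.6385 bits

I(X;Y) = H(X) - H(X|Y)

Marginal of X (row sums):
  P(X=0) = 0.221 + 0.015 + 0.049 + 0.022 = 0.307
  P(X=1) = 0.007 + 0.180 + 0.074 + 0.179 = 0.440
  P(X=2) = 0.003 + 0.089 + 0.160 + 0.001 = 0.253
H(X) = -[0.307·log₂(0.307) + 0.440·log₂(0.440) + 0.253·log₂(0.253)]
  = 0.52303 + 0.52115 + 0.50165 = 1.5458 bits

Marginal of Y (column sums):
  P(Y=0) = 0.221 + 0.007 + 0.003 = 0.231
  P(Y=1) = 0.015 + 0.180 + 0.089 = 0.284
  P(Y=2) = 0.049 + 0.074 + 0.160 = 0.283
  P(Y=3) = 0.022 + 0.179 + 0.001 = 0.202
H(X|Y) = Σ_y P(y)·H(X|Y=y):
  Y=0: P(Y=0) = 0.231, P(X|Y=0) = (221/231, 1/33, 1/77) → H(X|Y=0) = 0.29533
  Y=1: P(Y=1) = 0.284, P(X|Y=1) = (15/284, 45/71, 89/284) → H(X|Y=1) = 1.16567
  Y=2: P(Y=2) = 0.283, P(X|Y=2) = (49/283, 74/283, 160/283) → H(X|Y=2) = 1.40922
  Y=3: P(Y=3) = 0.202, P(X|Y=3) = (11/101, 179/202, 1/202) → H(X|Y=3) = 0.54083
H(X|Y) = 0.231·0.29533 + 0.284·1.16567 + 0.283·1.40922 + 0.202·0.54083 = 0.9073 bits

I(X;Y) = H(X) - H(X|Y) = 1.5458 - 0.9073 = 0.6385 bits

Cross-check via I(X;Y) = H(X) + H(Y) - H(X,Y): computing H(Y) from the column sums and H(X,Y) from the 12 cells in the same way gives H(Y) = 1.9856 bits and H(X,Y) = 2.8929 bits, so
I(X;Y) = 1.5458 + 1.9856 - 2.8929 = 0.6385 bits ✓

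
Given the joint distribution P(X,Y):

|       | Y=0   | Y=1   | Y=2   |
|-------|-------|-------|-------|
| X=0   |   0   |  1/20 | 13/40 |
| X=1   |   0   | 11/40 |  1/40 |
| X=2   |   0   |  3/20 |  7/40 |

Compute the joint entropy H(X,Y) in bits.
2.2389 bits

H(X,Y) = -Σ_{x,y} P(x,y) log₂ P(x,y). Per-cell terms -P(x,y)·log₂P(x,y):
  X=0: 0.0000, 0.2161, 0.5270
  X=1: 0.0000, 0.5122, 0.1330
  X=2: 0.0000, 0.4105, 0.4401
  (cells with P = 0 contribute 0)
Sum of the 9 terms: H(X,Y) = 2.2389 bits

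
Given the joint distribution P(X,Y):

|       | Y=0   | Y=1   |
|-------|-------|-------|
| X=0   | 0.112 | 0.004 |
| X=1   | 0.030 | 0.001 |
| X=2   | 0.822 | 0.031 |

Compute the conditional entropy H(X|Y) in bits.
0.7115 bits

H(X|Y) = H(X,Y) - H(Y)

H(X,Y) = -Σ_{x,y} P(x,y) log₂ P(x,y). Per-cell terms -P(x,y)·log₂P(x,y):
  X=0: 0.35374, 0.03186
  X=1: 0.15177, 0.00997
  X=2: 0.23245, 0.15536
Sum of the 6 terms: H(X,Y) = 0.93515 bits

Marginal of Y (column sums):
  P(Y=0) = 0.112 + 0.030 + 0.822 = 0.964
  P(Y=1) = 0.004 + 0.001 + 0.031 = 0.036
H(Y) = -[0.964·log₂(0.964) + 0.036·log₂(0.036)]
  = 0.05099 + 0.17265 = 0.22364 bits

H(X|Y) = H(X,Y) - H(Y) = 0.93515 - 0.22364 = 0.7115 bits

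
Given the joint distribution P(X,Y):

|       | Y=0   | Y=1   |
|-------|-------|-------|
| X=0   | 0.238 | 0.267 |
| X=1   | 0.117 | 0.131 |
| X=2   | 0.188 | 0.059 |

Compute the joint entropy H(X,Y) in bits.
2.4421 bits

H(X,Y) = -Σ_{x,y} P(x,y) log₂ P(x,y). Per-cell terms -P(x,y)·log₂P(x,y):
  X=0: 0.4929, 0.5087
  X=1: 0.3622, 0.3841
  X=2: 0.4533, 0.2409
Sum of the 6 terms: H(X,Y) = 2.4421 bits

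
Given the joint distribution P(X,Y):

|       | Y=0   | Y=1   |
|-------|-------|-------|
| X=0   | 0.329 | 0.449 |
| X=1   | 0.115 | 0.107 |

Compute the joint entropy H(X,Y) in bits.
1.7502 bits

H(X,Y) = -Σ_{x,y} P(x,y) log₂ P(x,y). Per-cell terms -P(x,y)·log₂P(x,y):
  X=0: 0.5277, 0.5187
  X=1: 0.3588, 0.3450
Sum of the 4 terms: H(X,Y) = 1.7502 bits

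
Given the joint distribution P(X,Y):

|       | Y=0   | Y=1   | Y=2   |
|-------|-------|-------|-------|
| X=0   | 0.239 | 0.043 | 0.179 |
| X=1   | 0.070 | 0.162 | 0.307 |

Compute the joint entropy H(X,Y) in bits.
2.3500 bits

H(X,Y) = -Σ_{x,y} P(x,y) log₂ P(x,y). Per-cell terms -P(x,y)·log₂P(x,y):
  X=0: 0.4935, 0.1952, 0.4443
  X=1: 0.2686, 0.4254, 0.5230
Sum of the 6 terms: H(X,Y) = 2.3500 bits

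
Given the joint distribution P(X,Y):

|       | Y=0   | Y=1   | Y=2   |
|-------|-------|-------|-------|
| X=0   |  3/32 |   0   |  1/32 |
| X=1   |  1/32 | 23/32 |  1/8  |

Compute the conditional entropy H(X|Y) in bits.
0.2142 bits

H(X|Y) = H(X,Y) - H(Y)

H(X,Y) = -Σ_{x,y} P(x,y) log₂ P(x,y). Per-cell terms -P(x,y)·log₂P(x,y):
  X=0: 0.32016, 0.00000, 0.15625
  X=1: 0.15625, 0.34244, 0.37500
  (cells with P = 0 contribute 0)
Sum of the 6 terms: H(X,Y) = 1.3501 bits

Marginal of Y (column sums):
  P(Y=0) = 3/32 + 1/32 = 1/8
  P(Y=1) = 0 + 23/32 = 23/32
  P(Y=2) = 1/32 + 1/8 = 5/32
H(Y) = -[(1/8)·log₂(1/8) + (23/32)·log₂(23/32) + (5/32)·log₂(5/32)]
  = 0.37500 + 0.34244 + 0.41845 = 1.1359 bits

H(X|Y) = H(X,Y) - H(Y) = 1.3501 - 1.1359 = 0.2142 bits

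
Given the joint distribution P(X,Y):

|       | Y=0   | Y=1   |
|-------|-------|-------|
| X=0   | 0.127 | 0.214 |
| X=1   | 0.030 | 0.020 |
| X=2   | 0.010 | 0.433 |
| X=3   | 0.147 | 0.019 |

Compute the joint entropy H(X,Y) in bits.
2.2233 bits

H(X,Y) = -Σ_{x,y} P(x,y) log₂ P(x,y). Per-cell terms -P(x,y)·log₂P(x,y):
  X=0: 0.3781, 0.4760
  X=1: 0.1518, 0.1129
  X=2: 0.0664, 0.5229
  X=3: 0.4066, 0.1086
Sum of the 8 terms: H(X,Y) = 2.2233 bits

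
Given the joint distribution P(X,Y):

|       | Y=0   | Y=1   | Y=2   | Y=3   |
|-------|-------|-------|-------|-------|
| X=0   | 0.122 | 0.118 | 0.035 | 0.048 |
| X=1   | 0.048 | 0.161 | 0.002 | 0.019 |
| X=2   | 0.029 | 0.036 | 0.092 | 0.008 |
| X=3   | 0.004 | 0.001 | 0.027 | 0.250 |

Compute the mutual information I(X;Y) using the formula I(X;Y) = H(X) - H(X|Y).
0.6451 bits

I(X;Y) = H(X) - H(X|Y)

Marginal of X (row sums):
  P(X=0) = 0.122 + 0.118 + 0.035 + 0.048 = 0.323
  P(X=1) = 0.048 + 0.161 + 0.002 + 0.019 = 0.230
  P(X=2) = 0.029 + 0.036 + 0.092 + 0.008 = 0.165
  P(X=3) = 0.004 + 0.001 + 0.027 + 0.250 = 0.282
H(X) = -[0.323·log₂(0.323) + 0.230·log₂(0.230) + 0.165·log₂(0.165) + 0.282·log₂(0.282)]
  = 0.5266 + 0.4877 + 0.4289 + 0.5150 = 1.9582 bits

Marginal of Y (column sums):
  P(Y=0) = 0.122 + 0.048 + 0.029 + 0.004 = 0.203
  P(Y=1) = 0.118 + 0.161 + 0.036 + 0.001 = 0.316
  P(Y=2) = 0.035 + 0.002 + 0.092 + 0.027 = 0.156
  P(Y=3) = 0.048 + 0.019 + 0.008 + 0.250 = 0.325
H(X|Y) = Σ_y P(y)·H(X|Y=y):
  Y=0: P(Y=0) = 0.203, P(X|Y=0) = (122/203, 48/203, 1/7, 4/203) → H(X|Y=0) = 1.4461
  Y=1: P(Y=1) = 0.316, P(X|Y=1) = (59/158, 161/316, 9/79, 1/316) → H(X|Y=1) = 1.4096
  Y=2: P(Y=2) = 0.156, P(X|Y=2) = (35/156, 1/78, 23/39, 9/52) → H(X|Y=2) = 1.4516
  Y=3: P(Y=3) = 0.325, P(X|Y=3) = (48/325, 19/325, 8/325, 10/13) → H(X|Y=3) = 1.0697
H(X|Y) = 0.203·1.4461 + 0.316·1.4096 + 0.156·1.4516 + 0.325·1.0697 = 1.3131 bits

I(X;Y) = H(X) - H(X|Y) = 1.9582 - 1.3131 = 0.6451 bits

Cross-check via I(X;Y) = H(X) + H(Y) - H(X,Y): computing H(Y) from the column sums and H(X,Y) from the 16 cells in the same way gives H(Y) = 1.9373 bits and H(X,Y) = 3.2504 bits, so
I(X;Y) = 1.9582 + 1.9373 - 3.2504 = 0.6451 bits ✓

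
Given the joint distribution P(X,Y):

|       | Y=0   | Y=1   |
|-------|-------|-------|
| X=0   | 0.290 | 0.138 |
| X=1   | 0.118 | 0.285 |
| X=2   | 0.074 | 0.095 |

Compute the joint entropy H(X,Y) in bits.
2.3927 bits

H(X,Y) = -Σ_{x,y} P(x,y) log₂ P(x,y). Per-cell terms -P(x,y)·log₂P(x,y):
  X=0: 0.5179, 0.3943
  X=1: 0.3638, 0.5161
  X=2: 0.2780, 0.3226
Sum of the 6 terms: H(X,Y) = 2.3927 bits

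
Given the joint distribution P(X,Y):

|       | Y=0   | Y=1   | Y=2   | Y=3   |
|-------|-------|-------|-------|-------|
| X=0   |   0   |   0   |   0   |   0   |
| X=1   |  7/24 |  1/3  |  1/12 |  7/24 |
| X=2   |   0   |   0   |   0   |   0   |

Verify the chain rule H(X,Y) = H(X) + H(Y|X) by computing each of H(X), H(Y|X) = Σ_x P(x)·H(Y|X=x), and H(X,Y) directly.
H(X) = 0.0000 bits, H(Y|X) = 1.8640 bits, H(X,Y) = 1.8640 bits

Marginal of X (row sums):
  P(X=0) = 0 + 0 + 0 + 0 = 0
  P(X=1) = 7/24 + 1/3 + 1/12 + 7/24 = 1
  P(X=2) = 0 + 0 + 0 + 0 = 0
H(X) = -[1·log₂(1)]   (outcomes with P = 0 contribute 0)
  = 0.0000 bits

H(Y|X) = Σ_x P(x)·H(Y|X=x):
  X=0: P(X=0) = 0 → contributes 0
  X=1: P(X=1) = 1, P(Y|X=1) = (7/24, 1/3, 1/12, 7/24) → H(Y|X=1) = 1.8640
  X=2: P(X=2) = 0 → contributes 0
H(Y|X) = 1·1.8640 = 1.8640 bits

H(X,Y) = -Σ_{x,y} P(x,y) log₂ P(x,y). Per-cell terms -P(x,y)·log₂P(x,y):
  X=0: 0.0000, 0.0000, 0.0000, 0.0000
  X=1: 0.5185, 0.5283, 0.2987, 0.5185
  X=2: 0.0000, 0.0000, 0.0000, 0.0000
  (cells with P = 0 contribute 0)
Sum of the 12 terms: H(X,Y) = 1.8640 bits

Chain rule check:
  H(X) + H(Y|X) = 0.0000 + 1.8640 = 1.8640 bits
  H(X,Y) = 1.8640 bits
✓ Chain rule verified.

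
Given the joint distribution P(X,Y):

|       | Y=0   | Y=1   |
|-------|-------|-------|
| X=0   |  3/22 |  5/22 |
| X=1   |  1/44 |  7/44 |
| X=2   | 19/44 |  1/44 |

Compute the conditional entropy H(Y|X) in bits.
0.5761 bits

H(Y|X) = H(X,Y) - H(X)

H(X,Y) = -Σ_{x,y} P(x,y) log₂ P(x,y). Per-cell terms -P(x,y)·log₂P(x,y):
  X=0: 0.3920, 0.4858
  X=1: 0.1241, 0.4219
  X=2: 0.5231, 0.1241
Sum of the 6 terms: H(X,Y) = 2.0710 bits

Marginal of X (row sums):
  P(X=0) = 3/22 + 5/22 = 4/11
  P(X=1) = 1/44 + 7/44 = 2/11
  P(X=2) = 19/44 + 1/44 = 5/11
H(X) = -[(4/11)·log₂(4/11) + (2/11)·log₂(2/11) + (5/11)·log₂(5/11)]
  = 0.5307 + 0.4472 + 0.5170 = 1.4949 bits

H(Y|X) = H(X,Y) - H(X) = 2.0710 - 1.4949 = 0.5761 bits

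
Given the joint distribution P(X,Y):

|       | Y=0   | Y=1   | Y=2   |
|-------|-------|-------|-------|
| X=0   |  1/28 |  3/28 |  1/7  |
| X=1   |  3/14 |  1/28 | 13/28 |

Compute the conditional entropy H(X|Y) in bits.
0.7417 bits

H(X|Y) = H(X,Y) - H(Y)

H(X,Y) = -Σ_{x,y} P(x,y) log₂ P(x,y). Per-cell terms -P(x,y)·log₂P(x,y):
  X=0: 0.17169, 0.34526, 0.40105
  X=1: 0.47623, 0.17169, 0.51392
Sum of the 6 terms: H(X,Y) = 2.0798 bits

Marginal of Y (column sums):
  P(Y=0) = 1/28 + 3/14 = 1/4
  P(Y=1) = 3/28 + 1/28 = 1/7
  P(Y=2) = 1/7 + 13/28 = 17/28
H(Y) = -[(1/4)·log₂(1/4) + (1/7)·log₂(1/7) + (17/28)·log₂(17/28)]
  = 0.50000 + 0.40105 + 0.43708 = 1.3381 bits

H(X|Y) = H(X,Y) - H(Y) = 2.0798 - 1.3381 = 0.7417 bits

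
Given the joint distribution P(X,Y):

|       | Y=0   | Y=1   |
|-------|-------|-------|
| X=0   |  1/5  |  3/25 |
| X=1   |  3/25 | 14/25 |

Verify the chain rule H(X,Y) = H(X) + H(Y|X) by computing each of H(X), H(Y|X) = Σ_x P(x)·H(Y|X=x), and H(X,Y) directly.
H(X) = 0.9044 bits, H(Y|X) = 0.7626 bits, H(X,Y) = 1.6670 bits

Marginal of X (row sums):
  P(X=0) = 1/5 + 3/25 = 8/25
  P(X=1) = 3/25 + 14/25 = 17/25
H(X) = -[(8/25)·log₂(8/25) + (17/25)·log₂(17/25)]
  = 0.52603 + 0.37835 = 0.9044 bits

H(Y|X) = Σ_x P(x)·H(Y|X=x):
  X=0: P(X=0) = 8/25, P(Y|X=0) = (5/8, 3/8) → H(Y|X=0) = 0.95443
  X=1: P(X=1) = 17/25, P(Y|X=1) = (3/17, 14/17) → H(Y|X=1) = 0.67229
H(Y|X) = (8/25)·0.95443 + (17/25)·0.67229 = 0.7626 bits

H(X,Y) = -Σ_{x,y} P(x,y) log₂ P(x,y). Per-cell terms -P(x,y)·log₂P(x,y):
  X=0: 0.46439, 0.36707
  X=1: 0.36707, 0.46844
Sum of the 4 terms: H(X,Y) = 1.6670 bits

Chain rule check:
  H(X) + H(Y|X) = 0.9044 + 0.7626 = 1.6670 bits
  H(X,Y) = 1.6670 bits
✓ Chain rule verified.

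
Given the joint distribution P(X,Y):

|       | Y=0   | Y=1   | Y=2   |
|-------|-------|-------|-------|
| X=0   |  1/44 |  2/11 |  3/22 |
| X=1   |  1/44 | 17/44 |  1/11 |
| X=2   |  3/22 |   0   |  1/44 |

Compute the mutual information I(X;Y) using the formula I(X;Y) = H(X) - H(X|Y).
0.4138 bits

I(X;Y) = H(X) - H(X|Y)

Marginal of X (row sums):
  P(X=0) = 1/44 + 2/11 + 3/22 = 15/44
  P(X=1) = 1/44 + 17/44 + 1/11 = 1/2
  P(X=2) = 3/22 + 0 + 1/44 = 7/44
H(X) = -[(15/44)·log₂(15/44) + (1/2)·log₂(1/2) + (7/44)·log₂(7/44)]
  = 0.52928 + 0.50000 + 0.42192 = 1.45120 bits

Marginal of Y (column sums):
  P(Y=0) = 1/44 + 1/44 + 3/22 = 2/11
  P(Y=1) = 2/11 + 17/44 + 0 = 25/44
  P(Y=2) = 3/22 + 1/11 + 1/44 = 1/4
H(X|Y) = Σ_y P(y)·H(X|Y=y):
  Y=0: P(Y=0) = 2/11, P(X|Y=0) = (1/8, 1/8, 3/4) → H(X|Y=0) = 1.06128
  Y=1: P(Y=1) = 25/44, P(X|Y=1) = (8/25, 17/25, 0) → H(X|Y=1) = 0.90438
  Y=2: P(Y=2) = 1/4, P(X|Y=2) = (6/11, 4/11, 1/11) → H(X|Y=2) = 1.32218
H(X|Y) = (2/11)·1.06128 + (25/44)·0.90438 + (1/4)·1.32218 = 1.03736 bits

I(X;Y) = H(X) - H(X|Y) = 1.45120 - 1.03736 = 0.4138 bits

Cross-check via I(X;Y) = H(X) + H(Y) - H(X,Y): computing H(Y) from the column sums and H(X,Y) from the 9 cells in the same way gives H(Y) = 1.41056 bits and H(X,Y) = 2.44792 bits, so
I(X;Y) = 1.45120 + 1.41056 - 2.44792 = 0.4138 bits ✓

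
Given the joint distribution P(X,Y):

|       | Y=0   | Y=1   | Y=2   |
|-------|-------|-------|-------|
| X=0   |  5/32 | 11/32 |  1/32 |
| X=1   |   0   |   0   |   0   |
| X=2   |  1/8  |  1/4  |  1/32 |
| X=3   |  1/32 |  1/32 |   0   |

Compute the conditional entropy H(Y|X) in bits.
1.1853 bits

H(Y|X) = H(X,Y) - H(X)

H(X,Y) = -Σ_{x,y} P(x,y) log₂ P(x,y). Per-cell terms -P(x,y)·log₂P(x,y):
  X=0: 0.41845, 0.52957, 0.15625
  X=1: 0.00000, 0.00000, 0.00000
  X=2: 0.37500, 0.50000, 0.15625
  X=3: 0.15625, 0.15625, 0.00000
  (cells with P = 0 contribute 0)
Sum of the 12 terms: H(X,Y) = 2.4480 bits

Marginal of X (row sums):
  P(X=0) = 5/32 + 11/32 + 1/32 = 17/32
  P(X=1) = 0 + 0 + 0 = 0
  P(X=2) = 1/8 + 1/4 + 1/32 = 13/32
  P(X=3) = 1/32 + 1/32 + 0 = 1/16
H(X) = -[(17/32)·log₂(17/32) + (13/32)·log₂(13/32) + (1/16)·log₂(1/16)]   (outcomes with P = 0 contribute 0)
  = 0.48479 + 0.52795 + 0.25000 = 1.2627 bits

H(Y|X) = H(X,Y) - H(X) = 2.4480 - 1.2627 = 1.1853 bits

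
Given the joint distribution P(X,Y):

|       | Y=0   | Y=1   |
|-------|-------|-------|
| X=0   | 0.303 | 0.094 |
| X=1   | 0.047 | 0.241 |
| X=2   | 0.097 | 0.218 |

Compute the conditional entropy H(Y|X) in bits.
0.7789 bits

H(Y|X) = H(X,Y) - H(X)

H(X,Y) = -Σ_{x,y} P(x,y) log₂ P(x,y). Per-cell terms -P(x,y)·log₂P(x,y):
  X=0: 0.521951, 0.320652
  X=1: 0.207326, 0.494748
  X=2: 0.326490, 0.479077
Sum of the 6 terms: H(X,Y) = 2.35024 bits

Marginal of X (row sums):
  P(X=0) = 0.303 + 0.094 = 0.397
  P(X=1) = 0.047 + 0.241 = 0.288
  P(X=2) = 0.097 + 0.218 = 0.315
H(X) = -[0.397·log₂(0.397) + 0.288·log₂(0.288) + 0.315·log₂(0.315)]
  = 0.529117 + 0.517207 + 0.524972 = 1.57130 bits

H(Y|X) = H(X,Y) - H(X) = 2.35024 - 1.57130 = 0.7789 bits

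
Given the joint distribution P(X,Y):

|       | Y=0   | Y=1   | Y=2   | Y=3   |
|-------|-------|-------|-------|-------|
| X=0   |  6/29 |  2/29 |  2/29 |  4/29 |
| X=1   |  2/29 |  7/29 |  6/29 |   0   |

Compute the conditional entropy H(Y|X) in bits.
1.6288 bits

H(Y|X) = H(X,Y) - H(X)

H(X,Y) = -Σ_{x,y} P(x,y) log₂ P(x,y). Per-cell terms -P(x,y)·log₂P(x,y):
  X=0: 0.47028, 0.26607, 0.26607, 0.39420
  X=1: 0.26607, 0.49498, 0.47028, 0.00000
  (cells with P = 0 contribute 0)
Sum of the 8 terms: H(X,Y) = 2.62795 bits

Marginal of X (row sums):
  P(X=0) = 6/29 + 2/29 + 2/29 + 4/29 = 14/29
  P(X=1) = 2/29 + 7/29 + 6/29 + 0 = 15/29
H(X) = -[(14/29)·log₂(14/29) + (15/29)·log₂(15/29)]
  = 0.50720 + 0.49194 = 0.99914 bits

H(Y|X) = H(X,Y) - H(X) = 2.62795 - 0.99914 = 1.6288 bits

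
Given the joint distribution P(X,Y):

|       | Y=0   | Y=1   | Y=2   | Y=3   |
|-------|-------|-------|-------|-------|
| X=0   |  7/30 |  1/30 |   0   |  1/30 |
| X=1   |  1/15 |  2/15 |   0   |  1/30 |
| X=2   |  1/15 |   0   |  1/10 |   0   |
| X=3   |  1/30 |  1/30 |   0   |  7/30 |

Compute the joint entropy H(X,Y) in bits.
3.0383 bits

H(X,Y) = -Σ_{x,y} P(x,y) log₂ P(x,y). Per-cell terms -P(x,y)·log₂P(x,y):
  X=0: 0.48989, 0.16356, 0.00000, 0.16356
  X=1: 0.26046, 0.38759, 0.00000, 0.16356
  X=2: 0.26046, 0.00000, 0.33219, 0.00000
  X=3: 0.16356, 0.16356, 0.00000, 0.48989
  (cells with P = 0 contribute 0)
Sum of the 16 terms: H(X,Y) = 3.0383 bits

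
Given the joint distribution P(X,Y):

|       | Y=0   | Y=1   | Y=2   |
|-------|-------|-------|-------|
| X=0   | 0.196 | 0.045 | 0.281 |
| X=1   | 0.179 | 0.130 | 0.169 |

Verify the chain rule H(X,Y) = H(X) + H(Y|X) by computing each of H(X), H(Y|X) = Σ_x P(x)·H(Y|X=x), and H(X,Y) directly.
H(X) = 0.9986 bits, H(Y|X) = 1.4385 bits, H(X,Y) = 2.4371 bits

Marginal of X (row sums):
  P(X=0) = 0.196 + 0.045 + 0.281 = 0.522
  P(X=1) = 0.179 + 0.130 + 0.169 = 0.478
H(X) = -[0.522·log₂(0.522) + 0.478·log₂(0.478)]
  = 0.4896 + 0.5090 = 0.9986 bits

H(Y|X) = Σ_x P(x)·H(Y|X=x):
  X=0: P(X=0) = 0.522, P(Y|X=0) = (98/261, 5/58, 281/522) → H(Y|X=0) = 1.3164
  X=1: P(X=1) = 0.478, P(Y|X=1) = (179/478, 65/239, 169/478) → H(Y|X=1) = 1.5719
H(Y|X) = 0.522·1.3164 + 0.478·1.5719 = 1.4385 bits

H(X,Y) = -Σ_{x,y} P(x,y) log₂ P(x,y). Per-cell terms -P(x,y)·log₂P(x,y):
  X=0: 0.4608, 0.2013, 0.5146
  X=1: 0.4443, 0.3826, 0.4335
Sum of the 6 terms: H(X,Y) = 2.4371 bits

Chain rule check:
  H(X) + H(Y|X) = 0.9986 + 1.4385 = 2.4371 bits
  H(X,Y) = 2.4371 bits
✓ Chain rule verified.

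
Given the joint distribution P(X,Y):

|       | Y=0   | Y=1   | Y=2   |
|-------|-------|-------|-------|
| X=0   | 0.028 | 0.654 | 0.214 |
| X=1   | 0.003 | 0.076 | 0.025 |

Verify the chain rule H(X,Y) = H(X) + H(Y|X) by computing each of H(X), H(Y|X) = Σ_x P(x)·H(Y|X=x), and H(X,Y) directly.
H(X) = 0.4815 bits, H(Y|X) = 0.9803 bits, H(X,Y) = 1.4619 bits

Marginal of X (row sums):
  P(X=0) = 0.028 + 0.654 + 0.214 = 0.896
  P(X=1) = 0.003 + 0.076 + 0.025 = 0.104
H(X) = -[0.896·log₂(0.896) + 0.104·log₂(0.104)]
  = 0.141953 + 0.339596 = 0.4815 bits

H(Y|X) = Σ_x P(x)·H(Y|X=x):
  X=0: P(X=0) = 0.896, P(Y|X=0) = (1/32, 327/448, 107/448) → H(Y|X=0) = 0.981197
  X=1: P(X=1) = 0.104, P(Y|X=1) = (3/104, 19/26, 25/104) → H(Y|X=1) = 0.972615
H(Y|X) = 0.896·0.981197 + 0.104·0.972615 = 0.9803 bits

H(X,Y) = -Σ_{x,y} P(x,y) log₂ P(x,y). Per-cell terms -P(x,y)·log₂P(x,y):
  X=0: 0.144436, 0.400665, 0.476004
  X=1: 0.025142, 0.282557, 0.133048
Sum of the 6 terms: H(X,Y) = 1.4619 bits

Chain rule check:
  H(X) + H(Y|X) = 0.4815 + 0.9803 = 1.4618 bits
  H(X,Y) = 1.4619 bits
✓ Chain rule verified (Δ = 0.0001 is 4-dp rounding noise: each of the three values was rounded independently).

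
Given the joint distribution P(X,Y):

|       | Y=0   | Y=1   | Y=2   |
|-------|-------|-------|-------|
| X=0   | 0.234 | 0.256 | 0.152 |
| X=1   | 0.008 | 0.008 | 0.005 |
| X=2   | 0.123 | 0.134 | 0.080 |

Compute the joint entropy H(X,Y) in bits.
2.6083 bits

H(X,Y) = -Σ_{x,y} P(x,y) log₂ P(x,y). Per-cell terms -P(x,y)·log₂P(x,y):
  X=0: 0.49033, 0.50324, 0.41311
  X=1: 0.05573, 0.05573, 0.03822
  X=2: 0.37186, 0.38856, 0.29151
Sum of the 9 terms: H(X,Y) = 2.6083 bits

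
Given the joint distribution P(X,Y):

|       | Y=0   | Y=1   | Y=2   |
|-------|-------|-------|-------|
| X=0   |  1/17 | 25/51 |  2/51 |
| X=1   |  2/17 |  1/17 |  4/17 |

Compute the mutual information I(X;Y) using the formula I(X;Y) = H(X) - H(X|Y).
0.3832 bits

I(X;Y) = H(X) - H(X|Y)

Marginal of X (row sums):
  P(X=0) = 1/17 + 25/51 + 2/51 = 10/17
  P(X=1) = 2/17 + 1/17 + 4/17 = 7/17
H(X) = -[(10/17)·log₂(10/17) + (7/17)·log₂(7/17)]
  = 0.4503 + 0.5271 = 0.9774 bits

Marginal of Y (column sums):
  P(Y=0) = 1/17 + 2/17 = 3/17
  P(Y=1) = 25/51 + 1/17 = 28/51
  P(Y=2) = 2/51 + 4/17 = 14/51
H(X|Y) = Σ_y P(y)·H(X|Y=y):
  Y=0: P(Y=0) = 3/17, P(X|Y=0) = (1/3, 2/3) → H(X|Y=0) = 0.9183
  Y=1: P(Y=1) = 28/51, P(X|Y=1) = (25/28, 3/28) → H(X|Y=1) = 0.4912
  Y=2: P(Y=2) = 14/51, P(X|Y=2) = (1/7, 6/7) → H(X|Y=2) = 0.5917
H(X|Y) = (3/17)·0.9183 + (28/51)·0.4912 + (14/51)·0.5917 = 0.5942 bits

I(X;Y) = H(X) - H(X|Y) = 0.9774 - 0.5942 = 0.3832 bits

Cross-check via I(X;Y) = H(X) + H(Y) - H(X,Y): computing H(Y) from the column sums and H(X,Y) from the 6 cells in the same way gives H(Y) = 1.4285 bits and H(X,Y) = 2.0227 bits, so
I(X;Y) = 0.9774 + 1.4285 - 2.0227 = 0.3832 bits ✓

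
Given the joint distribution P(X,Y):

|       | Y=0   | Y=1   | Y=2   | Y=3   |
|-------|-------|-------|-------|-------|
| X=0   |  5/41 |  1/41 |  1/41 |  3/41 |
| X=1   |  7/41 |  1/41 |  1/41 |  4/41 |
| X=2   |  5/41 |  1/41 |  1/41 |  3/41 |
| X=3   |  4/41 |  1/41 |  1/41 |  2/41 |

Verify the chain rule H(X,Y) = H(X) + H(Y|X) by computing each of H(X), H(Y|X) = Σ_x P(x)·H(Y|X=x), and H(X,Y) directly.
H(X) = 1.9784 bits, H(Y|X) = 1.6625 bits, H(X,Y) = 3.6410 bits

Marginal of X (row sums):
  P(X=0) = 5/41 + 1/41 + 1/41 + 3/41 = 10/41
  P(X=1) = 7/41 + 1/41 + 1/41 + 4/41 = 13/41
  P(X=2) = 5/41 + 1/41 + 1/41 + 3/41 = 10/41
  P(X=3) = 4/41 + 1/41 + 1/41 + 2/41 = 8/41
H(X) = -[(10/41)·log₂(10/41) + (13/41)·log₂(13/41) + (10/41)·log₂(10/41) + (8/41)·log₂(8/41)]
  = 0.496494 + 0.525426 + 0.496494 + 0.460010 = 1.9784 bits

H(Y|X) = Σ_x P(x)·H(Y|X=x):
  X=0: P(X=0) = 10/41, P(Y|X=0) = (1/2, 1/10, 1/10, 3/10) → H(Y|X=0) = 1.685475
  X=1: P(X=1) = 13/41, P(Y|X=1) = (7/13, 1/13, 1/13, 4/13) → H(Y|X=1) = 1.573402
  X=2: P(X=2) = 10/41, P(Y|X=2) = (1/2, 1/10, 1/10, 3/10) → H(Y|X=2) = 1.685475
  X=3: P(X=3) = 8/41, P(Y|X=3) = (1/2, 1/8, 1/8, 1/4) → H(Y|X=3) = 1.750000
H(Y|X) = (10/41)·1.685475 + (13/41)·1.573402 + (10/41)·1.685475 + (8/41)·1.750000 = 1.6625 bits

H(X,Y) = -Σ_{x,y} P(x,y) log₂ P(x,y). Per-cell terms -P(x,y)·log₂P(x,y):
  X=0: 0.370198, 0.130672, 0.130672, 0.276043
  X=1: 0.435400, 0.130672, 0.130672, 0.327566
  X=2: 0.370198, 0.130672, 0.130672, 0.276043
  X=3: 0.327566, 0.130672, 0.130672, 0.212564
Sum of the 16 terms: H(X,Y) = 3.6410 bits

Chain rule check:
  H(X) + H(Y|X) = 1.9784 + 1.6625 = 3.6409 bits
  H(X,Y) = 3.6410 bits
✓ Chain rule verified (Δ = 0.0001 is 4-dp rounding noise: each of the three values was rounded independently).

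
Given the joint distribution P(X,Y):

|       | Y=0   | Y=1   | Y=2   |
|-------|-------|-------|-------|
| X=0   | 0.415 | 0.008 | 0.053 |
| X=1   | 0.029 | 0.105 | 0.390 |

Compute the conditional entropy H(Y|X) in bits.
0.8279 bits

H(Y|X) = H(X,Y) - H(X)

H(X,Y) = -Σ_{x,y} P(x,y) log₂ P(x,y). Per-cell terms -P(x,y)·log₂P(x,y):
  X=0: 0.52656, 0.05573, 0.22461
  X=1: 0.14813, 0.34141, 0.52980
Sum of the 6 terms: H(X,Y) = 1.8262 bits

Marginal of X (row sums):
  P(X=0) = 0.415 + 0.008 + 0.053 = 0.476
  P(X=1) = 0.029 + 0.105 + 0.390 = 0.524
H(X) = -[0.476·log₂(0.476) + 0.524·log₂(0.524)]
  = 0.50978 + 0.48856 = 0.9983 bits

H(Y|X) = H(X,Y) - H(X) = 1.8262 - 0.9983 = 0.8279 bits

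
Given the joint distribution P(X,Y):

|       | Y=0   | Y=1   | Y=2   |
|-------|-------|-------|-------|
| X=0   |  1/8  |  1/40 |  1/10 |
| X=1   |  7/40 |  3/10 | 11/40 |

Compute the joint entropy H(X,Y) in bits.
2.3136 bits

H(X,Y) = -Σ_{x,y} P(x,y) log₂ P(x,y). Per-cell terms -P(x,y)·log₂P(x,y):
  X=0: 0.3750, 0.1330, 0.3322
  X=1: 0.4401, 0.5211, 0.5122
Sum of the 6 terms: H(X,Y) = 2.3136 bits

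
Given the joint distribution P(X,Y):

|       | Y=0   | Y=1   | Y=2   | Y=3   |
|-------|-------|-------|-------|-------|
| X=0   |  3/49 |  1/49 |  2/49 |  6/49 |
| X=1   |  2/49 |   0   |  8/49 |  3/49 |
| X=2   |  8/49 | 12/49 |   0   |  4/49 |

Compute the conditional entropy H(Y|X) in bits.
1.4924 bits

H(Y|X) = H(X,Y) - H(X)

H(X,Y) = -Σ_{x,y} P(x,y) log₂ P(x,y). Per-cell terms -P(x,y)·log₂P(x,y):
  X=0: 0.24672, 0.11459, 0.18836, 0.37099
  X=1: 0.18836, 0.00000, 0.42689, 0.24672
  X=2: 0.42689, 0.49708, 0.00000, 0.29508
  (cells with P = 0 contribute 0)
Sum of the 12 terms: H(X,Y) = 3.0017 bits

Marginal of X (row sums):
  P(X=0) = 3/49 + 1/49 + 2/49 + 6/49 = 12/49
  P(X=1) = 2/49 + 0 + 8/49 + 3/49 = 13/49
  P(X=2) = 8/49 + 12/49 + 0 + 4/49 = 24/49
H(X) = -[(12/49)·log₂(12/49) + (13/49)·log₂(13/49) + (24/49)·log₂(24/49)]
  = 0.49708 + 0.50787 + 0.50437 = 1.5093 bits

H(Y|X) = H(X,Y) - H(X) = 3.0017 - 1.5093 = 1.4924 bits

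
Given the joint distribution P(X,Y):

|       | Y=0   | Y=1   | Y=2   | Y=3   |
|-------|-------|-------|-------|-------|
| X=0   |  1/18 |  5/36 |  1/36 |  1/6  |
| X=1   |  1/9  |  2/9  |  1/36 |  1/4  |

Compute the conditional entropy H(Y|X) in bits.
1.7156 bits

H(Y|X) = H(X,Y) - H(X)

H(X,Y) = -Σ_{x,y} P(x,y) log₂ P(x,y). Per-cell terms -P(x,y)·log₂P(x,y):
  X=0: 0.2317, 0.3956, 0.1436, 0.4308
  X=1: 0.3522, 0.4822, 0.1436, 0.5000
Sum of the 8 terms: H(X,Y) = 2.6797 bits

Marginal of X (row sums):
  P(X=0) = 1/18 + 5/36 + 1/36 + 1/6 = 7/18
  P(X=1) = 1/9 + 2/9 + 1/36 + 1/4 = 11/18
H(X) = -[(7/18)·log₂(7/18) + (11/18)·log₂(11/18)]
  = 0.5299 + 0.4342 = 0.9641 bits

H(Y|X) = H(X,Y) - H(X) = 2.6797 - 0.9641 = 1.7156 bits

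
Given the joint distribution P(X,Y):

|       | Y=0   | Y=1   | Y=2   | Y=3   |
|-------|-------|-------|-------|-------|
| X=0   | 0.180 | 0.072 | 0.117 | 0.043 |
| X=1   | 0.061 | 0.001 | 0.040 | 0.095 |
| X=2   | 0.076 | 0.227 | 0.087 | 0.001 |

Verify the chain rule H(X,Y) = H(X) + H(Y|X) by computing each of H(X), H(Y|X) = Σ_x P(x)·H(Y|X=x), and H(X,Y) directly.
H(X) = 1.5185 bits, H(Y|X) = 1.6066 bits, H(X,Y) = 3.1251 bits

Marginal of X (row sums):
  P(X=0) = 0.180 + 0.072 + 0.117 + 0.043 = 0.412
  P(X=1) = 0.061 + 0.001 + 0.040 + 0.095 = 0.197
  P(X=2) = 0.076 + 0.227 + 0.087 + 0.001 = 0.391
H(X) = -[0.412·log₂(0.412) + 0.197·log₂(0.197) + 0.391·log₂(0.391)]
  = 0.52706 + 0.46172 + 0.52971 = 1.5185 bits

H(Y|X) = Σ_x P(x)·H(Y|X=x):
  X=0: P(X=0) = 0.412, P(Y|X=0) = (45/103, 18/103, 117/412, 43/412) → H(Y|X=0) = 1.81774
  X=1: P(X=1) = 0.197, P(Y|X=1) = (61/197, 1/197, 40/197, 95/197) → H(Y|X=1) = 1.53683
  X=2: P(X=2) = 0.391, P(Y|X=2) = (76/391, 227/391, 87/391, 1/391) → H(Y|X=2) = 1.41920
H(Y|X) = 0.412·1.81774 + 0.197·1.53683 + 0.391·1.41920 = 1.6066 bits

H(X,Y) = -Σ_{x,y} P(x,y) log₂ P(x,y). Per-cell terms -P(x,y)·log₂P(x,y):
  X=0: 0.44531, 0.27330, 0.36216, 0.19520
  X=1: 0.24614, 0.00997, 0.18575, 0.32261
  X=2: 0.28256, 0.48561, 0.30649, 0.00997
Sum of the 12 terms: H(X,Y) = 3.1251 bits

Chain rule check:
  H(X) + H(Y|X) = 1.5185 + 1.6066 = 3.1251 bits
  H(X,Y) = 3.1251 bits
✓ Chain rule verified.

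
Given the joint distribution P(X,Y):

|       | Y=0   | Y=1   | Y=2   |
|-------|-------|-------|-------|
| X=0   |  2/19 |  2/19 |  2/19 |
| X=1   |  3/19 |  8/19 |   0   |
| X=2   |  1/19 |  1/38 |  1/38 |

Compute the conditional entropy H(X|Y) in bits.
1.0884 bits

H(X|Y) = H(X,Y) - H(Y)

H(X,Y) = -Σ_{x,y} P(x,y) log₂ P(x,y). Per-cell terms -P(x,y)·log₂P(x,y):
  X=0: 0.34189, 0.34189, 0.34189
  X=1: 0.42047, 0.52544, 0.00000
  X=2: 0.22358, 0.13810, 0.13810
  (cells with P = 0 contribute 0)
Sum of the 9 terms: H(X,Y) = 2.4714 bits

Marginal of Y (column sums):
  P(Y=0) = 2/19 + 3/19 + 1/19 = 6/19
  P(Y=1) = 2/19 + 8/19 + 1/38 = 21/38
  P(Y=2) = 2/19 + 0 + 1/38 = 5/38
H(Y) = -[(6/19)·log₂(6/19) + (21/38)·log₂(21/38) + (5/38)·log₂(5/38)]
  = 0.52515 + 0.47284 + 0.38500 = 1.3830 bits

H(X|Y) = H(X,Y) - H(Y) = 2.4714 - 1.3830 = 1.0884 bits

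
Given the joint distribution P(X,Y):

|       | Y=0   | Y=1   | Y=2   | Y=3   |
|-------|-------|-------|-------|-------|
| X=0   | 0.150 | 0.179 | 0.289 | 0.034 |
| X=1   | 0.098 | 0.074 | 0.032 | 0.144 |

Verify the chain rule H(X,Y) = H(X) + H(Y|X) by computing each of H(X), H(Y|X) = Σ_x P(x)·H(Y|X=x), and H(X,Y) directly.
H(X) = 0.9323 bits, H(Y|X) = 1.7739 bits, H(X,Y) = 2.7061 bits

Marginal of X (row sums):
  P(X=0) = 0.150 + 0.179 + 0.289 + 0.034 = 0.652
  P(X=1) = 0.098 + 0.074 + 0.032 + 0.144 = 0.348
H(X) = -[0.652·log₂(0.652) + 0.348·log₂(0.348)]
  = 0.40232 + 0.52995 = 0.9323 bits

H(Y|X) = Σ_x P(x)·H(Y|X=x):
  X=0: P(X=0) = 0.652, P(Y|X=0) = (75/326, 179/652, 289/652, 17/326) → H(Y|X=0) = 1.74221
  X=1: P(X=1) = 0.348, P(Y|X=1) = (49/174, 37/174, 8/87, 12/29) → H(Y|X=1) = 1.83314
H(Y|X) = 0.652·1.74221 + 0.348·1.83314 = 1.7739 bits

H(X,Y) = -Σ_{x,y} P(x,y) log₂ P(x,y). Per-cell terms -P(x,y)·log₂P(x,y):
  X=0: 0.41054, 0.44427, 0.51756, 0.16586
  X=1: 0.32841, 0.27797, 0.15891, 0.40260
Sum of the 8 terms: H(X,Y) = 2.7061 bits

Chain rule check:
  H(X) + H(Y|X) = 0.9323 + 1.7739 = 2.7062 bits
  H(X,Y) = 2.7061 bits
✓ Chain rule verified (Δ = 0.0001 is 4-dp rounding noise: each of the three values was rounded independently).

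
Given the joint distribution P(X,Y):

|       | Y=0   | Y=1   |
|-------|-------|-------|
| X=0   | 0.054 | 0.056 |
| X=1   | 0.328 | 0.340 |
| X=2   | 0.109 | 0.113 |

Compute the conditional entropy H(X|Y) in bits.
1.2212 bits

H(X|Y) = H(X,Y) - H(Y)

H(X,Y) = -Σ_{x,y} P(x,y) log₂ P(x,y). Per-cell terms -P(x,y)·log₂P(x,y):
  X=0: 0.2273884, 0.2328720
  X=1: 0.5275002, 0.5291737
  X=2: 0.3485384, 0.3554534
Sum of the 6 terms: H(X,Y) = 2.220926 bits

Marginal of Y (column sums):
  P(Y=0) = 0.054 + 0.328 + 0.109 = 0.491
  P(Y=1) = 0.056 + 0.340 + 0.113 = 0.509
H(Y) = -[0.491·log₂(0.491) + 0.509·log₂(0.509)]
  = 0.5038667 + 0.4958996 = 0.999766 bits

H(X|Y) = H(X,Y) - H(Y) = 2.220926 - 0.999766 = 1.2212 bits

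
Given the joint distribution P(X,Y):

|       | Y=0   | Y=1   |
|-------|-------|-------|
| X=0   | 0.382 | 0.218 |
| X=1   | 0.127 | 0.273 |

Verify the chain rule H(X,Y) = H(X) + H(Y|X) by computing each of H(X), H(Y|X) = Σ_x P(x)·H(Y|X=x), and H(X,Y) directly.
H(X) = 0.9710 bits, H(Y|X) = 0.9279 bits, H(X,Y) = 1.8989 bits

Marginal of X (row sums):
  P(X=0) = 0.382 + 0.218 = 0.600
  P(X=1) = 0.127 + 0.273 = 0.400
H(X) = -[0.600·log₂(0.600) + 0.400·log₂(0.400)]
  = 0.4422 + 0.5288 = 0.9710 bits

H(Y|X) = Σ_x P(x)·H(Y|X=x):
  X=0: P(X=0) = 0.600, P(Y|X=0) = (191/300, 109/300) → H(Y|X=0) = 0.9454
  X=1: P(X=1) = 0.400, P(Y|X=1) = (127/400, 273/400) → H(Y|X=1) = 0.9016
H(Y|X) = 0.600·0.9454 + 0.400·0.9016 = 0.9279 bits

H(X,Y) = -Σ_{x,y} P(x,y) log₂ P(x,y). Per-cell terms -P(x,y)·log₂P(x,y):
  X=0: 0.5304, 0.4791
  X=1: 0.3781, 0.5113
Sum of the 4 terms: H(X,Y) = 1.8989 bits

Chain rule check:
  H(X) + H(Y|X) = 0.9710 + 0.9279 = 1.8989 bits
  H(X,Y) = 1.8989 bits
✓ Chain rule verified.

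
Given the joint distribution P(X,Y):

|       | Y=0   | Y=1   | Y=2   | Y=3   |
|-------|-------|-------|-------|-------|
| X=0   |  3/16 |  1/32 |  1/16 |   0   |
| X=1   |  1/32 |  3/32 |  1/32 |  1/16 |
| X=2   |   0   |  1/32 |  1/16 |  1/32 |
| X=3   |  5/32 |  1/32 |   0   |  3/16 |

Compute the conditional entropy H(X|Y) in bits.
1.4151 bits

H(X|Y) = H(X,Y) - H(Y)

H(X,Y) = -Σ_{x,y} P(x,y) log₂ P(x,y). Per-cell terms -P(x,y)·log₂P(x,y):
  X=0: 0.45282, 0.15625, 0.25000, 0.00000
  X=1: 0.15625, 0.32016, 0.15625, 0.25000
  X=2: 0.00000, 0.15625, 0.25000, 0.15625
  X=3: 0.41845, 0.15625, 0.00000, 0.45282
  (cells with P = 0 contribute 0)
Sum of the 16 terms: H(X,Y) = 3.33175 bits

Marginal of Y (column sums):
  P(Y=0) = 3/16 + 1/32 + 0 + 5/32 = 3/8
  P(Y=1) = 1/32 + 3/32 + 1/32 + 1/32 = 3/16
  P(Y=2) = 1/16 + 1/32 + 1/16 + 0 = 5/32
  P(Y=3) = 0 + 1/16 + 1/32 + 3/16 = 9/32
H(Y) = -[(3/8)·log₂(3/8) + (3/16)·log₂(3/16) + (5/32)·log₂(5/32) + (9/32)·log₂(9/32)]
  = 0.53064 + 0.45282 + 0.41845 + 0.51471 = 1.91662 bits

H(X|Y) = H(X,Y) - H(Y) = 3.33175 - 1.91662 = 1.4151 bits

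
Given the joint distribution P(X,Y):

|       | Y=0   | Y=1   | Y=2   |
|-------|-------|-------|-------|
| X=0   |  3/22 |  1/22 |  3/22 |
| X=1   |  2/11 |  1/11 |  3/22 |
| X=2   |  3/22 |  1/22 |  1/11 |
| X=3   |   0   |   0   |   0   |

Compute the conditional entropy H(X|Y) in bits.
1.5545 bits

H(X|Y) = H(X,Y) - H(Y)

H(X,Y) = -Σ_{x,y} P(x,y) log₂ P(x,y). Per-cell terms -P(x,y)·log₂P(x,y):
  X=0: 0.391973, 0.202701, 0.391973
  X=1: 0.447169, 0.314494, 0.391973
  X=2: 0.391973, 0.202701, 0.314494
  X=3: 0.000000, 0.000000, 0.000000
  (cells with P = 0 contribute 0)
Sum of the 12 terms: H(X,Y) = 3.04945 bits

Marginal of Y (column sums):
  P(Y=0) = 3/22 + 2/11 + 3/22 + 0 = 5/11
  P(Y=1) = 1/22 + 1/11 + 1/22 + 0 = 2/11
  P(Y=2) = 3/22 + 3/22 + 1/11 + 0 = 4/11
H(Y) = -[(5/11)·log₂(5/11) + (2/11)·log₂(2/11) + (4/11)·log₂(4/11)]
  = 0.517047 + 0.447169 + 0.530702 = 1.49492 bits

H(X|Y) = H(X,Y) - H(Y) = 3.04945 - 1.49492 = 1.5545 bits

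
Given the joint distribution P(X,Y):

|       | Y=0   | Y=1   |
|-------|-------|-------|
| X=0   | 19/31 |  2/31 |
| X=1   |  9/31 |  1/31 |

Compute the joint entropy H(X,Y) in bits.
1.3658 bits

H(X,Y) = -Σ_{x,y} P(x,y) log₂ P(x,y). Per-cell terms -P(x,y)·log₂P(x,y):
  X=0: 0.4329, 0.2551
  X=1: 0.5180, 0.1598
Sum of the 4 terms: H(X,Y) = 1.3658 bits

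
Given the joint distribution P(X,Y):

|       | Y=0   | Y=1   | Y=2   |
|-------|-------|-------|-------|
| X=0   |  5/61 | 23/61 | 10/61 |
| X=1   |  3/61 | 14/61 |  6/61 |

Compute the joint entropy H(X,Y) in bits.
2.2842 bits

H(X,Y) = -Σ_{x,y} P(x,y) log₂ P(x,y). Per-cell terms -P(x,y)·log₂P(x,y):
  X=0: 0.2958, 0.5306, 0.4277
  X=1: 0.2137, 0.4873, 0.3291
Sum of the 6 terms: H(X,Y) = 2.2842 bits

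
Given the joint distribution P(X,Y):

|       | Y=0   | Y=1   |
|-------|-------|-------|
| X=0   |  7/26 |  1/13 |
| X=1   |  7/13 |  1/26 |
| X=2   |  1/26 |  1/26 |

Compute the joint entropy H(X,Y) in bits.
1.8176 bits

H(X,Y) = -Σ_{x,y} P(x,y) log₂ P(x,y). Per-cell terms -P(x,y)·log₂P(x,y):
  X=0: 0.5097, 0.2846
  X=1: 0.4809, 0.1808
  X=2: 0.1808, 0.1808
Sum of the 6 terms: H(X,Y) = 1.8176 bits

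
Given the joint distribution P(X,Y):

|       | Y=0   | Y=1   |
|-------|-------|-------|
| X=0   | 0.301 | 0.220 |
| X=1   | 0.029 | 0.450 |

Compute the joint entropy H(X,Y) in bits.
1.6685 bits

H(X,Y) = -Σ_{x,y} P(x,y) log₂ P(x,y). Per-cell terms -P(x,y)·log₂P(x,y):
  X=0: 0.5214, 0.4806
  X=1: 0.1481, 0.5184
Sum of the 4 terms: H(X,Y) = 1.6685 bits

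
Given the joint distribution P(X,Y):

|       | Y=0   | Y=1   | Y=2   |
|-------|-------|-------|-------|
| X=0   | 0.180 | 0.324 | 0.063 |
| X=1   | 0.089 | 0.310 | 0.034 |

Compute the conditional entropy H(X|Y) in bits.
0.9708 bits

H(X|Y) = H(X,Y) - H(Y)

H(X,Y) = -Σ_{x,y} P(x,y) log₂ P(x,y). Per-cell terms -P(x,y)·log₂P(x,y):
  X=0: 0.4453, 0.5268, 0.2513
  X=1: 0.3106, 0.5238, 0.1659
Sum of the 6 terms: H(X,Y) = 2.2237 bits

Marginal of Y (column sums):
  P(Y=0) = 0.180 + 0.089 = 0.269
  P(Y=1) = 0.324 + 0.310 = 0.634
  P(Y=2) = 0.063 + 0.034 = 0.097
H(Y) = -[0.269·log₂(0.269) + 0.634·log₂(0.634) + 0.097·log₂(0.097)]
  = 0.5096 + 0.4168 + 0.3265 = 1.2529 bits

H(X|Y) = H(X,Y) - H(Y) = 2.2237 - 1.2529 = 0.9708 bits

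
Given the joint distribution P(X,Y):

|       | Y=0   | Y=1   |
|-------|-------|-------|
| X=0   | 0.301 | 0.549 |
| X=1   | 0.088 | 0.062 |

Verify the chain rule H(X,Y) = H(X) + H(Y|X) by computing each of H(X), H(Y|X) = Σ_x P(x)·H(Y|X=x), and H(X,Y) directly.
H(X) = 0.6098 bits, H(Y|X) = 0.9438 bits, H(X,Y) = 1.5536 bits

Marginal of X (row sums):
  P(X=0) = 0.301 + 0.549 = 0.850
  P(X=1) = 0.088 + 0.062 = 0.150
H(X) = -[0.850·log₂(0.850) + 0.150·log₂(0.150)]
  = 0.19930 + 0.41054 = 0.6098 bits

H(Y|X) = Σ_x P(x)·H(Y|X=x):
  X=0: P(X=0) = 0.850, P(Y|X=0) = (301/850, 549/850) → H(Y|X=0) = 0.93769
  X=1: P(X=1) = 0.150, P(Y|X=1) = (44/75, 31/75) → H(Y|X=1) = 0.97822
H(Y|X) = 0.850·0.93769 + 0.150·0.97822 = 0.9438 bits

H(X,Y) = -Σ_{x,y} P(x,y) log₂ P(x,y). Per-cell terms -P(x,y)·log₂P(x,y):
  X=0: 0.52138, 0.47495
  X=1: 0.30856, 0.24872
Sum of the 4 terms: H(X,Y) = 1.5536 bits

Chain rule check:
  H(X) + H(Y|X) = 0.6098 + 0.9438 = 1.5536 bits
  H(X,Y) = 1.5536 bits
✓ Chain rule verified.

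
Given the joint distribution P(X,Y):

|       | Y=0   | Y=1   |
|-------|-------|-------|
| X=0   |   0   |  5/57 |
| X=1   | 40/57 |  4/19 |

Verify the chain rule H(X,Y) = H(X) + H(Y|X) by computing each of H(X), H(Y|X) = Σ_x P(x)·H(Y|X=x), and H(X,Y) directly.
H(X) = 0.4288 bits, H(Y|X) = 0.7110 bits, H(X,Y) = 1.1398 bits

Marginal of X (row sums):
  P(X=0) = 0 + 5/57 = 5/57
  P(X=1) = 40/57 + 4/19 = 52/57
H(X) = -[(5/57)·log₂(5/57) + (52/57)·log₂(52/57)]
  = 0.30798 + 0.12083 = 0.4288 bits

H(Y|X) = Σ_x P(x)·H(Y|X=x):
  X=0: P(X=0) = 5/57, P(Y|X=0) = (0, 1) → H(Y|X=0) = 0.00000
  X=1: P(X=1) = 52/57, P(Y|X=1) = (10/13, 3/13) → H(Y|X=1) = 0.77935
H(Y|X) = (5/57)·0.00000 + (52/57)·0.77935 = 0.7110 bits

H(X,Y) = -Σ_{x,y} P(x,y) log₂ P(x,y). Per-cell terms -P(x,y)·log₂P(x,y):
  X=0: 0.00000, 0.30798
  X=1: 0.35857, 0.47325
  (cells with P = 0 contribute 0)
Sum of the 4 terms: H(X,Y) = 1.1398 bits

Chain rule check:
  H(X) + H(Y|X) = 0.4288 + 0.7110 = 1.1398 bits
  H(X,Y) = 1.1398 bits
✓ Chain rule verified.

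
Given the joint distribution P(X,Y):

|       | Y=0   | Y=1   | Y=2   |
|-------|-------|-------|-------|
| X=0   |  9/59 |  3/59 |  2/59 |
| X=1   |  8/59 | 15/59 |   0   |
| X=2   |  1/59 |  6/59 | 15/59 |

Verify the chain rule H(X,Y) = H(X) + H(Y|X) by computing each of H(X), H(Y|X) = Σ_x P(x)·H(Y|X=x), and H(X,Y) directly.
H(X) = 1.5529 bits, H(Y|X) = 1.0755 bits, H(X,Y) = 2.6284 bits

Marginal of X (row sums):
  P(X=0) = 9/59 + 3/59 + 2/59 = 14/59
  P(X=1) = 8/59 + 15/59 + 0 = 23/59
  P(X=2) = 1/59 + 6/59 + 15/59 = 22/59
H(X) = -[(14/59)·log₂(14/59) + (23/59)·log₂(23/59) + (22/59)·log₂(22/59)]
  = 0.4924 + 0.5298 + 0.5307 = 1.5529 bits

H(Y|X) = Σ_x P(x)·H(Y|X=x):
  X=0: P(X=0) = 14/59, P(Y|X=0) = (9/14, 3/14, 1/7) → H(Y|X=0) = 1.2871
  X=1: P(X=1) = 23/59, P(Y|X=1) = (8/23, 15/23, 0) → H(Y|X=1) = 0.9321
  X=2: P(X=2) = 22/59, P(Y|X=2) = (1/22, 3/11, 15/22) → H(Y|X=2) = 1.0907
H(Y|X) = (14/59)·1.2871 + (23/59)·0.9321 + (22/59)·1.0907 = 1.0755 bits

H(X,Y) = -Σ_{x,y} P(x,y) log₂ P(x,y). Per-cell terms -P(x,y)·log₂P(x,y):
  X=0: 0.4138, 0.2185, 0.1655
  X=1: 0.3909, 0.5023, 0.0000
  X=2: 0.0997, 0.3354, 0.5023
  (cells with P = 0 contribute 0)
Sum of the 9 terms: H(X,Y) = 2.6284 bits

Chain rule check:
  H(X) + H(Y|X) = 1.5529 + 1.0755 = 2.6284 bits
  H(X,Y) = 2.6284 bits
✓ Chain rule verified.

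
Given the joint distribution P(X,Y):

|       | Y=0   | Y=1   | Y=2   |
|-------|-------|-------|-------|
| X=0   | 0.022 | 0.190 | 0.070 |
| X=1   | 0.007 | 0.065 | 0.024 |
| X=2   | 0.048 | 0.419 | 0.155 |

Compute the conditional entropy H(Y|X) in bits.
1.1679 bits

H(Y|X) = H(X,Y) - H(X)

H(X,Y) = -Σ_{x,y} P(x,y) log₂ P(x,y). Per-cell terms -P(x,y)·log₂P(x,y):
  X=0: 0.12114, 0.45523, 0.26856
  X=1: 0.05011, 0.25632, 0.12914
  X=2: 0.21028, 0.52584, 0.41690
Sum of the 9 terms: H(X,Y) = 2.4335 bits

Marginal of X (row sums):
  P(X=0) = 0.022 + 0.190 + 0.070 = 0.282
  P(X=1) = 0.007 + 0.065 + 0.024 = 0.096
  P(X=2) = 0.048 + 0.419 + 0.155 = 0.622
H(X) = -[0.282·log₂(0.282) + 0.096·log₂(0.096) + 0.622·log₂(0.622)]
  = 0.51500 + 0.32456 + 0.42608 = 1.2656 bits

H(Y|X) = H(X,Y) - H(X) = 2.4335 - 1.2656 = 1.1679 bits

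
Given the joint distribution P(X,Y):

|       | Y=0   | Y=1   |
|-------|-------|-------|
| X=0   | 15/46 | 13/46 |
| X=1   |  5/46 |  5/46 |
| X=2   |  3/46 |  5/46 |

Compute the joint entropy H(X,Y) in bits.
2.3433 bits

H(X,Y) = -Σ_{x,y} P(x,y) log₂ P(x,y). Per-cell terms -P(x,y)·log₂P(x,y):
  X=0: 0.5272, 0.5152
  X=1: 0.3480, 0.3480
  X=2: 0.2569, 0.3480
Sum of the 6 terms: H(X,Y) = 2.3433 bits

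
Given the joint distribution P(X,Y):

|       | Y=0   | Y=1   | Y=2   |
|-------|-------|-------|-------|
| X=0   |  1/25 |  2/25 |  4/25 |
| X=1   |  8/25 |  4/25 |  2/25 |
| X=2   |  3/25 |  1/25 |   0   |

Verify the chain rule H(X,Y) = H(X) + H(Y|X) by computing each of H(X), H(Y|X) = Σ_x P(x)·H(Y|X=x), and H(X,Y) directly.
H(X) = 1.4057 bits, H(Y|X) = 1.2880 bits, H(X,Y) = 2.6937 bits

Marginal of X (row sums):
  P(X=0) = 1/25 + 2/25 + 4/25 = 7/25
  P(X=1) = 8/25 + 4/25 + 2/25 = 14/25
  P(X=2) = 3/25 + 1/25 + 0 = 4/25
H(X) = -[(7/25)·log₂(7/25) + (14/25)·log₂(14/25) + (4/25)·log₂(4/25)]
  = 0.51422 + 0.46844 + 0.42302 = 1.4057 bits

H(Y|X) = Σ_x P(x)·H(Y|X=x):
  X=0: P(X=0) = 7/25, P(Y|X=0) = (1/7, 2/7, 4/7) → H(Y|X=0) = 1.37878
  X=1: P(X=1) = 14/25, P(Y|X=1) = (4/7, 2/7, 1/7) → H(Y|X=1) = 1.37878
  X=2: P(X=2) = 4/25, P(Y|X=2) = (3/4, 1/4, 0) → H(Y|X=2) = 0.81128
H(Y|X) = (7/25)·1.37878 + (14/25)·1.37878 + (4/25)·0.81128 = 1.2880 bits

H(X,Y) = -Σ_{x,y} P(x,y) log₂ P(x,y). Per-cell terms -P(x,y)·log₂P(x,y):
  X=0: 0.18575, 0.29151, 0.42302
  X=1: 0.52603, 0.42302, 0.29151
  X=2: 0.36707, 0.18575, 0.00000
  (cells with P = 0 contribute 0)
Sum of the 9 terms: H(X,Y) = 2.6937 bits

Chain rule check:
  H(X) + H(Y|X) = 1.4057 + 1.2880 = 2.6937 bits
  H(X,Y) = 2.6937 bits
✓ Chain rule verified.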